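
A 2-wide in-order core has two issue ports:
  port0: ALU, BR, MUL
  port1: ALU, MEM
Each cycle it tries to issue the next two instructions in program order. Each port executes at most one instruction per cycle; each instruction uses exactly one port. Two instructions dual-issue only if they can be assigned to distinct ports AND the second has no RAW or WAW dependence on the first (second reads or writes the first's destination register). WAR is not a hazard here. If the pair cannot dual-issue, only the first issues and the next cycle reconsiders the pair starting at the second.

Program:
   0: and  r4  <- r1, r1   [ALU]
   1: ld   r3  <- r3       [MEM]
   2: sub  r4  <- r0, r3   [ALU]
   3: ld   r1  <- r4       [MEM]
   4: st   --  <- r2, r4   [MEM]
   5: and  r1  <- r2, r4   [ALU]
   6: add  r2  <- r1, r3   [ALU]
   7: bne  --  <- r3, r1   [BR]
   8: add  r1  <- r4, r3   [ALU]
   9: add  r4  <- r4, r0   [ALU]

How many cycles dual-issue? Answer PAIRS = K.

PAIRS = 4

0. and.ALU;ld.MEM @i0/i1  | dual
1. sub.ALU @i2  | RAW r4
2. ld.MEM @i3  | no-port MEM/MEM
3. st.MEM;and.ALU @i4/i5  | dual
4. add.ALU;bne.BR @i6/i7  | dual
5. add.ALU;add.ALU @i8/i9  | dual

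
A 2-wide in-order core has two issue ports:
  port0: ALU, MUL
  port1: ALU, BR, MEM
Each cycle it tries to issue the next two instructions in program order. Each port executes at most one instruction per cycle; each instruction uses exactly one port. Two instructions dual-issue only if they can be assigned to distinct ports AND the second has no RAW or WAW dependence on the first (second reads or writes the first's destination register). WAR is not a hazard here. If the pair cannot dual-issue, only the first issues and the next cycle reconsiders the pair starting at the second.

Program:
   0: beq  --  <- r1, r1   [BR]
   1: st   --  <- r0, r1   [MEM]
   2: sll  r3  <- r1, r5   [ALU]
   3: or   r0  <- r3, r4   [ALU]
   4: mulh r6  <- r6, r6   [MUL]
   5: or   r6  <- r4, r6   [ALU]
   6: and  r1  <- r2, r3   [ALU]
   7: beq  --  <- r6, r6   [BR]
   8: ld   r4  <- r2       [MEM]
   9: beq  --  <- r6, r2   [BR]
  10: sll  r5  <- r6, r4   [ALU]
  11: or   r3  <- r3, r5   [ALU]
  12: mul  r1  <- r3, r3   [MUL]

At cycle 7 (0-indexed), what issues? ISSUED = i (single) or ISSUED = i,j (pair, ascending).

ISSUED = 11

0. beq @i0  | no-port BR/MEM
1. st/sll @i1+i2  | dual
2. or/mulh @i3+i4  | dual
3. or/and @i5+i6  | dual
4. beq @i7  | no-port BR/MEM
5. ld @i8  | no-port MEM/BR
6. beq/sll @i9+i10  | dual
7. or @i11  | RAW r3
8. mul @i12  | tail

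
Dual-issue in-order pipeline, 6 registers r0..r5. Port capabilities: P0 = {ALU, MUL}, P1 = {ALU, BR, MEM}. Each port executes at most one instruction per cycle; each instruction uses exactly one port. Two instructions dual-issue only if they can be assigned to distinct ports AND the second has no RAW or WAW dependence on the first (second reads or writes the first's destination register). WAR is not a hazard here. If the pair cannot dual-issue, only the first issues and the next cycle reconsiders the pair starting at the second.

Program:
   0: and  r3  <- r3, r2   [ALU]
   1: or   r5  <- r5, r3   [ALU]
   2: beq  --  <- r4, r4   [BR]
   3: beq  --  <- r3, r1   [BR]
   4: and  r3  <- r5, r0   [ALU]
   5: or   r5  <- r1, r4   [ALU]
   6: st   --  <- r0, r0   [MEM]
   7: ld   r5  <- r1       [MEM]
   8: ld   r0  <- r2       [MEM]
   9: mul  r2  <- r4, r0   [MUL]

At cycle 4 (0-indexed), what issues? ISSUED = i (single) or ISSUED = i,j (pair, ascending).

ISSUED = 7

c0: i0 and.ALU  RAW r3
c1: i1,i2 or.ALU;beq.BR  dual
c2: i3,i4 beq.BR;and.ALU  dual
c3: i5,i6 or.ALU;st.MEM  dual
c4: i7 ld.MEM  no-port MEM/MEM
c5: i8 ld.MEM  RAW r0
c6: i9 mul.MUL  tail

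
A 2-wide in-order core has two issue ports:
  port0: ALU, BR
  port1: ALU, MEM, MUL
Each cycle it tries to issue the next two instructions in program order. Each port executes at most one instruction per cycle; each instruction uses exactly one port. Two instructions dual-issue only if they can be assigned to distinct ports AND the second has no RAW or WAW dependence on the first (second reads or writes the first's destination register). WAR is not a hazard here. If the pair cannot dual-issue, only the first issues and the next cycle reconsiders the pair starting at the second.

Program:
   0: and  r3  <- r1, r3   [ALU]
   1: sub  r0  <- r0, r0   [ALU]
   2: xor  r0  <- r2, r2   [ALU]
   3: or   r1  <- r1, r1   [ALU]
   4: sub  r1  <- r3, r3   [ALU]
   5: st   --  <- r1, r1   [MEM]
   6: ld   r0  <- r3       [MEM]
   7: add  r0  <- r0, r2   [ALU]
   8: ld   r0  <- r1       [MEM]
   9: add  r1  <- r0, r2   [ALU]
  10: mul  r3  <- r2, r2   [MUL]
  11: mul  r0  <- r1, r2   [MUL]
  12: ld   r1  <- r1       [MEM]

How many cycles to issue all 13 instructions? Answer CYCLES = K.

#0 head=0: and.ALU+sub.ALU i0&i1 dual
#1 head=2: xor.ALU+or.ALU i2&i3 dual
#2 head=4: sub.ALU i4 RAW r1
#3 head=5: st.MEM i5 no-port MEM/MEM
#4 head=6: ld.MEM i6 RAW+WAW r0
#5 head=7: add.ALU i7 WAW r0
#6 head=8: ld.MEM i8 RAW r0
#7 head=9: add.ALU+mul.MUL i9&i10 dual
#8 head=11: mul.MUL i11 no-port MUL/MEM
#9 head=12: ld.MEM i12 tail

CYCLES = 10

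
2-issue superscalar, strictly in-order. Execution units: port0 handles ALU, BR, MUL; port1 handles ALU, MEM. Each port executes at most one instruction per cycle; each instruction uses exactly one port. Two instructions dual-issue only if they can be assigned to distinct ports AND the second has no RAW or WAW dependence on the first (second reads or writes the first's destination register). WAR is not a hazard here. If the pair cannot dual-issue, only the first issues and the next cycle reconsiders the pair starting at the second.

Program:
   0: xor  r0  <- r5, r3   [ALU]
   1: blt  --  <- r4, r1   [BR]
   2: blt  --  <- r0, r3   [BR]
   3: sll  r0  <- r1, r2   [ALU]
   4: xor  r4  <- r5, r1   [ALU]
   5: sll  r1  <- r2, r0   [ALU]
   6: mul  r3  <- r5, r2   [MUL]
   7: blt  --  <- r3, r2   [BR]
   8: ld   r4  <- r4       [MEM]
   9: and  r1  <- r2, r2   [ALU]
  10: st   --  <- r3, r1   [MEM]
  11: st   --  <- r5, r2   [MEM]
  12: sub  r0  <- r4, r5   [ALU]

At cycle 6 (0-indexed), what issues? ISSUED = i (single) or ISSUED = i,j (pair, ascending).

ISSUED = 10

  cy0 -> i0/i1 (xor.ALU blt.BR) 2-wide
  cy1 -> i2/i3 (blt.BR sll.ALU) 2-wide
  cy2 -> i4/i5 (xor.ALU sll.ALU) 2-wide
  cy3 -> i6 (mul.MUL) no-port MUL/BR
  cy4 -> i7/i8 (blt.BR ld.MEM) 2-wide
  cy5 -> i9 (and.ALU) RAW r1
  cy6 -> i10 (st.MEM) no-port MEM/MEM
  cy7 -> i11/i12 (st.MEM sub.ALU) 2-wide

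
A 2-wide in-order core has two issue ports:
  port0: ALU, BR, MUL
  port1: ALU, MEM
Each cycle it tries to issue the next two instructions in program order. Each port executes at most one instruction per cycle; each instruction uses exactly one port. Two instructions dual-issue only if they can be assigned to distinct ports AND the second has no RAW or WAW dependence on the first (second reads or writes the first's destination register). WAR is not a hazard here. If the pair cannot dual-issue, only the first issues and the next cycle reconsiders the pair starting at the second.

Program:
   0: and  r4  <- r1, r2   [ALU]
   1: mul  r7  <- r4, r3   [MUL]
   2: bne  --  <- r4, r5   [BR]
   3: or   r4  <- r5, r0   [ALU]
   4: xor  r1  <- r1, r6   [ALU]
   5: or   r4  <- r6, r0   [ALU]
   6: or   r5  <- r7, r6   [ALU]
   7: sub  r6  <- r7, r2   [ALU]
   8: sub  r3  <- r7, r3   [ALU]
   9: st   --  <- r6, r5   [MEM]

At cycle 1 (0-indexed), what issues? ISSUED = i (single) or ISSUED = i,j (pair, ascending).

c0: i0 and  RAW r4
c1: i1 mul  no-port MUL/BR
c2: i2&i3 bne/or  2-wide
c3: i4&i5 xor/or  2-wide
c4: i6&i7 or/sub  2-wide
c5: i8&i9 sub/st  2-wide

ISSUED = 1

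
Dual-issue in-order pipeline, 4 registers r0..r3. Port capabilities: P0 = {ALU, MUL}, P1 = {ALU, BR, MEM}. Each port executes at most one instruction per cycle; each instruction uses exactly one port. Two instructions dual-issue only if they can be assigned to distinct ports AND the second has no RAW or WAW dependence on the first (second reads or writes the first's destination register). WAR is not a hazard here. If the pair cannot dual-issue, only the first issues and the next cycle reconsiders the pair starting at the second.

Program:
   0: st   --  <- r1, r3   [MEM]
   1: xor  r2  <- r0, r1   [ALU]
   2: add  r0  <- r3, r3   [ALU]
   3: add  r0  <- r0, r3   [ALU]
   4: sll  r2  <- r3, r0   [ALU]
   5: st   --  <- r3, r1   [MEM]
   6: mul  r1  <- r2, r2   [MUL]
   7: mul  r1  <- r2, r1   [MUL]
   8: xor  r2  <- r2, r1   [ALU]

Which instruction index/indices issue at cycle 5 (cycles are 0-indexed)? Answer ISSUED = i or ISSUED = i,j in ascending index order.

c0: i0+i1 st.MEM xor.ALU  2-wide
c1: i2 add.ALU  RAW+WAW r0
c2: i3 add.ALU  RAW r0
c3: i4+i5 sll.ALU st.MEM  2-wide
c4: i6 mul.MUL  no-port MUL/MUL
c5: i7 mul.MUL  RAW r1
c6: i8 xor.ALU  tail

ISSUED = 7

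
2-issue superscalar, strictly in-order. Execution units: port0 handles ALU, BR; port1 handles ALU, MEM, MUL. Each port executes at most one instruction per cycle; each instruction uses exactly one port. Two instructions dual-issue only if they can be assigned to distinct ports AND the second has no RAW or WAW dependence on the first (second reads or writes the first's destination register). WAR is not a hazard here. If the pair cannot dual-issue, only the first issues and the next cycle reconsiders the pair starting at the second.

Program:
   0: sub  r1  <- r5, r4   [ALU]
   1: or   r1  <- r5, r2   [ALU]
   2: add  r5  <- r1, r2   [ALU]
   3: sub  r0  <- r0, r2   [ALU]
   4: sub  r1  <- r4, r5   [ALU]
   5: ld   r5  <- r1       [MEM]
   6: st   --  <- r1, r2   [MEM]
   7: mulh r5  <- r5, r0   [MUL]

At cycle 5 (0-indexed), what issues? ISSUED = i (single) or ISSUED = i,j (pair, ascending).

[0] i0  sub.ALU  -- WAW r1
[1] i1  or.ALU  -- RAW r1
[2] i2/i3  add.ALU;sub.ALU  -- pair
[3] i4  sub.ALU  -- RAW r1
[4] i5  ld.MEM  -- no-port MEM/MEM
[5] i6  st.MEM  -- no-port MEM/MUL
[6] i7  mulh.MUL  -- tail

ISSUED = 6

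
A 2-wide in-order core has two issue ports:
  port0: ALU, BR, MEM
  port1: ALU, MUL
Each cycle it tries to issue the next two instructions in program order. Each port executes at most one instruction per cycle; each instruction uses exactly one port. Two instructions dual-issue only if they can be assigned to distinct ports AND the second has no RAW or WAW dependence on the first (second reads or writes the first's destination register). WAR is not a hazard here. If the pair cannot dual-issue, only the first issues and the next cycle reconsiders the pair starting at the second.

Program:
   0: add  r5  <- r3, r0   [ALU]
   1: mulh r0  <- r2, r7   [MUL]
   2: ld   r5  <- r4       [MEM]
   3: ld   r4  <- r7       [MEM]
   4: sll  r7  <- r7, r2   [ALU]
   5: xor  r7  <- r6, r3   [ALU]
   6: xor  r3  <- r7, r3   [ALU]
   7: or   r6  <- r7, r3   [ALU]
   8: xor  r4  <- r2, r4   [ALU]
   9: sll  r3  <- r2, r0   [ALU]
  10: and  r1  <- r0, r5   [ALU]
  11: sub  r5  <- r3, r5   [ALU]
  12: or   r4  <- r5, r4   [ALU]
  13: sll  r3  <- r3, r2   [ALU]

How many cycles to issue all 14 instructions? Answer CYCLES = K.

CYCLES = 9

0. add.ALU/mulh.MUL @i0/i1  | pair
1. ld.MEM @i2  | no-port MEM/MEM
2. ld.MEM/sll.ALU @i3/i4  | pair
3. xor.ALU @i5  | RAW r7
4. xor.ALU @i6  | RAW r3
5. or.ALU/xor.ALU @i7/i8  | pair
6. sll.ALU/and.ALU @i9/i10  | pair
7. sub.ALU @i11  | RAW r5
8. or.ALU/sll.ALU @i12/i13  | pair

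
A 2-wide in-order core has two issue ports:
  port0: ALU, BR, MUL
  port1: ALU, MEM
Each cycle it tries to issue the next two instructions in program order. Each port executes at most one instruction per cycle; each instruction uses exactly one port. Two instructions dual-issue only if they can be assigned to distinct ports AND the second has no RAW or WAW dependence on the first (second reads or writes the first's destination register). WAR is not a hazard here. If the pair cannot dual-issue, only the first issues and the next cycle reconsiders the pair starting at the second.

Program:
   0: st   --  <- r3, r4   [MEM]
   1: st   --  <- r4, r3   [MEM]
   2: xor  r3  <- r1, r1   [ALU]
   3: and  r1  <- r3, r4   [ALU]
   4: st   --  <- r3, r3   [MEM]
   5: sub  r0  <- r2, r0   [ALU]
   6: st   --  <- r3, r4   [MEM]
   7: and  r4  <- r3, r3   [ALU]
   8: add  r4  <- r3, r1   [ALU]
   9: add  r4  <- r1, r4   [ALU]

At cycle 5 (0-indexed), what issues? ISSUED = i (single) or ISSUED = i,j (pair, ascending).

#0 head=0: st.MEM i0 no-port MEM/MEM
#1 head=1: st.MEM;xor.ALU i1+i2 dual
#2 head=3: and.ALU;st.MEM i3+i4 dual
#3 head=5: sub.ALU;st.MEM i5+i6 dual
#4 head=7: and.ALU i7 WAW r4
#5 head=8: add.ALU i8 RAW+WAW r4
#6 head=9: add.ALU i9 tail

ISSUED = 8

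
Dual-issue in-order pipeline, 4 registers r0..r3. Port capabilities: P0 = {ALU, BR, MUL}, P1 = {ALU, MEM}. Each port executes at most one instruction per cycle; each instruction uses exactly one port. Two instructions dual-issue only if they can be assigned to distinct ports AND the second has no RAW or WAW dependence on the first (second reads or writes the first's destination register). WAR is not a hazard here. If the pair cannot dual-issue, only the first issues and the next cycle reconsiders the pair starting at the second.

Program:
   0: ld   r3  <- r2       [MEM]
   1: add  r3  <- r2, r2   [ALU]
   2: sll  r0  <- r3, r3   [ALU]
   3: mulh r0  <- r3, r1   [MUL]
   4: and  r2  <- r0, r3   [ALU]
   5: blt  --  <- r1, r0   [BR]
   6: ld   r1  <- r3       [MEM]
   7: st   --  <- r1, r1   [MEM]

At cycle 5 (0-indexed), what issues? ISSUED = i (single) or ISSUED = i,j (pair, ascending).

c0: i0 ld  WAW r3
c1: i1 add  RAW r3
c2: i2 sll  WAW r0
c3: i3 mulh  RAW r0
c4: i4,i5 and blt  dual
c5: i6 ld  no-port MEM/MEM
c6: i7 st  tail

ISSUED = 6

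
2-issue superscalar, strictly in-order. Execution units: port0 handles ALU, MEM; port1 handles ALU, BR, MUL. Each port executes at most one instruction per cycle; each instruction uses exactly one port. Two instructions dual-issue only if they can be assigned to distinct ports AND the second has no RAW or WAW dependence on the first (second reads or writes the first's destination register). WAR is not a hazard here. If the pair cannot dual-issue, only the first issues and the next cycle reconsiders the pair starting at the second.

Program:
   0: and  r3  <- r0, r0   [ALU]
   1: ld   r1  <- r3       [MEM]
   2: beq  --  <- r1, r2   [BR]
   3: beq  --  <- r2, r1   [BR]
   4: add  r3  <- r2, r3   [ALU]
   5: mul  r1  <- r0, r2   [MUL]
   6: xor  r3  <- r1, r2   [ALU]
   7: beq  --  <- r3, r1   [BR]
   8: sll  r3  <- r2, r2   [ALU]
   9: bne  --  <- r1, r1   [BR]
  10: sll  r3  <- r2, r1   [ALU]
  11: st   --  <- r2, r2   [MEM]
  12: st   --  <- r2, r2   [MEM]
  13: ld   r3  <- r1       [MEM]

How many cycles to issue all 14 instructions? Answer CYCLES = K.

CYCLES = 11

#0 head=0: and.ALU i0 RAW r3
#1 head=1: ld.MEM i1 RAW r1
#2 head=2: beq.BR i2 no-port BR/BR
#3 head=3: beq.BR add.ALU i3+i4 dual
#4 head=5: mul.MUL i5 RAW r1
#5 head=6: xor.ALU i6 RAW r3
#6 head=7: beq.BR sll.ALU i7+i8 dual
#7 head=9: bne.BR sll.ALU i9+i10 dual
#8 head=11: st.MEM i11 no-port MEM/MEM
#9 head=12: st.MEM i12 no-port MEM/MEM
#10 head=13: ld.MEM i13 tail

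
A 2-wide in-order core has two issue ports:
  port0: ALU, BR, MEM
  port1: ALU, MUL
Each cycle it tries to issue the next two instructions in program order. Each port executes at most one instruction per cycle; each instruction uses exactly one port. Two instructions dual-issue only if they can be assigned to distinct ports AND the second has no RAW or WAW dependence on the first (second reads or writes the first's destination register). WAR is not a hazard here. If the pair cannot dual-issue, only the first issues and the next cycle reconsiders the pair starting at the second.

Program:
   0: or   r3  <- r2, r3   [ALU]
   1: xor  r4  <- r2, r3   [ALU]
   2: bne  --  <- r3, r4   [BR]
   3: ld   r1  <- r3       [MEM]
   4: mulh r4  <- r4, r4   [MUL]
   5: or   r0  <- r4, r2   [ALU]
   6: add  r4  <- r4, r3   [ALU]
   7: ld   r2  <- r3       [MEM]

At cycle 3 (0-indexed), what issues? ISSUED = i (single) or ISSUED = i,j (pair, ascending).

ISSUED = 3,4

[0] i0  or  -- RAW r3
[1] i1  xor  -- RAW r4
[2] i2  bne  -- no-port BR/MEM
[3] i3/i4  ld;mulh  -- 2-wide
[4] i5/i6  or;add  -- 2-wide
[5] i7  ld  -- tail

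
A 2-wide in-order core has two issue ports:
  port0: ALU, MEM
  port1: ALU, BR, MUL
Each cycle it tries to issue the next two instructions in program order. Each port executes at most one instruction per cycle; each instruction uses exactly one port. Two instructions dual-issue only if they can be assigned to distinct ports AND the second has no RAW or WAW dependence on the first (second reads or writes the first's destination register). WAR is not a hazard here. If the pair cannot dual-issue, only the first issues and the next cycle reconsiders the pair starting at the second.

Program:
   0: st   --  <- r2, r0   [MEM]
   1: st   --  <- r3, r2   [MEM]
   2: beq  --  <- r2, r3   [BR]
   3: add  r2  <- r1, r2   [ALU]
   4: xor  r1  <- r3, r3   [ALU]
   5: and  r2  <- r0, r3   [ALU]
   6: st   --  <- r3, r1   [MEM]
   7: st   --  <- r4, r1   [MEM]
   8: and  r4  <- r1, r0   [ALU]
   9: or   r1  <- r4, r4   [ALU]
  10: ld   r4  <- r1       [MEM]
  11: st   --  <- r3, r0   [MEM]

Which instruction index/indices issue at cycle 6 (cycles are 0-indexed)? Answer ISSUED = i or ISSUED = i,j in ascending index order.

t=0 i0:st.MEM ; no-port MEM/MEM
t=1 i1,i2:st.MEM/beq.BR ; pair
t=2 i3,i4:add.ALU/xor.ALU ; pair
t=3 i5,i6:and.ALU/st.MEM ; pair
t=4 i7,i8:st.MEM/and.ALU ; pair
t=5 i9:or.ALU ; RAW r1
t=6 i10:ld.MEM ; no-port MEM/MEM
t=7 i11:st.MEM ; tail

ISSUED = 10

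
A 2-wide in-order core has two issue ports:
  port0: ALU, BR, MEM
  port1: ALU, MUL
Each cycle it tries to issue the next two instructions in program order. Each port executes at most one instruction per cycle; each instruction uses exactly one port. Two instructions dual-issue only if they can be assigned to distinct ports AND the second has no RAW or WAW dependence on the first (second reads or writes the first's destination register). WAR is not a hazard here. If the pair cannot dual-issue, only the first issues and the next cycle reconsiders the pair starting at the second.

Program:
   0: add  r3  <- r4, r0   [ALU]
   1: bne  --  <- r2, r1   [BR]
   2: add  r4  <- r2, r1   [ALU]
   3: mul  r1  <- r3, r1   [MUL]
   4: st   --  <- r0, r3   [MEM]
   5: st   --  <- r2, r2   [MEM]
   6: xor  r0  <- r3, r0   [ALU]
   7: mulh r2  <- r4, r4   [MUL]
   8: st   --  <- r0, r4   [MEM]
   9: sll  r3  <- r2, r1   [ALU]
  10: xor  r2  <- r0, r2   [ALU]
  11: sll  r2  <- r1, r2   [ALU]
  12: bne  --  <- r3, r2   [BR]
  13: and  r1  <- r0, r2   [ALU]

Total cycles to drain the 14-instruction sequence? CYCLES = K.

CYCLES = 8

0. add;bne @i0/i1  | dual
1. add;mul @i2/i3  | dual
2. st @i4  | no-port MEM/MEM
3. st;xor @i5/i6  | dual
4. mulh;st @i7/i8  | dual
5. sll;xor @i9/i10  | dual
6. sll @i11  | RAW r2
7. bne;and @i12/i13  | dual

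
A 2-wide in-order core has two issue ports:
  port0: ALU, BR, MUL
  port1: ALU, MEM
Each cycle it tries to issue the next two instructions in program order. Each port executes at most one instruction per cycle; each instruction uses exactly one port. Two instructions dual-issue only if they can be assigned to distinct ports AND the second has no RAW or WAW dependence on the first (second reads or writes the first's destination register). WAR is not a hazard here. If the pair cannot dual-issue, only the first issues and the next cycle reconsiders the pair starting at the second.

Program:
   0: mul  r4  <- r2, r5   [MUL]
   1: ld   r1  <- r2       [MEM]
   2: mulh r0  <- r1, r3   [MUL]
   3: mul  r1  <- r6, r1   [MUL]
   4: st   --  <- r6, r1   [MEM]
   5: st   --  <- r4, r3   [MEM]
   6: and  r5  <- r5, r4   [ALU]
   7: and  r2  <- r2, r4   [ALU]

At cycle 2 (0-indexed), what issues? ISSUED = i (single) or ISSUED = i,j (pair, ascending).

ISSUED = 3

t=0 i0,i1:mul ld ; 2-wide
t=1 i2:mulh ; no-port MUL/MUL
t=2 i3:mul ; RAW r1
t=3 i4:st ; no-port MEM/MEM
t=4 i5,i6:st and ; 2-wide
t=5 i7:and ; tail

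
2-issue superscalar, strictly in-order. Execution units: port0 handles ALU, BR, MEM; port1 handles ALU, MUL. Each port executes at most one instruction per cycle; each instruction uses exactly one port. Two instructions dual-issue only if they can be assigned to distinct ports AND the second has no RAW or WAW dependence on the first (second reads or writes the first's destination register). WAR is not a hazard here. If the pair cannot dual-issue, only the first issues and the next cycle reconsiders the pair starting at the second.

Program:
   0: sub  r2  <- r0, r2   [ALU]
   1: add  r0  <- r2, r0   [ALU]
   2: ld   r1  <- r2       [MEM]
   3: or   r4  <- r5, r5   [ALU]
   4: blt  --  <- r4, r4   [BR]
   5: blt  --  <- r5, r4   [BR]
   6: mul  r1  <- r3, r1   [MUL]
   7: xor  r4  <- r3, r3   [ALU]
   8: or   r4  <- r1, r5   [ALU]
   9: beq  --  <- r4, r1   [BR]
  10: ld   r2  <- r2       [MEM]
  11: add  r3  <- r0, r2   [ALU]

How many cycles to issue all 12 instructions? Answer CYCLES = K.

  cy0 -> i0 (sub.ALU) RAW r2
  cy1 -> i1/i2 (add.ALU;ld.MEM) dual
  cy2 -> i3 (or.ALU) RAW r4
  cy3 -> i4 (blt.BR) no-port BR/BR
  cy4 -> i5/i6 (blt.BR;mul.MUL) dual
  cy5 -> i7 (xor.ALU) WAW r4
  cy6 -> i8 (or.ALU) RAW r4
  cy7 -> i9 (beq.BR) no-port BR/MEM
  cy8 -> i10 (ld.MEM) RAW r2
  cy9 -> i11 (add.ALU) tail

CYCLES = 10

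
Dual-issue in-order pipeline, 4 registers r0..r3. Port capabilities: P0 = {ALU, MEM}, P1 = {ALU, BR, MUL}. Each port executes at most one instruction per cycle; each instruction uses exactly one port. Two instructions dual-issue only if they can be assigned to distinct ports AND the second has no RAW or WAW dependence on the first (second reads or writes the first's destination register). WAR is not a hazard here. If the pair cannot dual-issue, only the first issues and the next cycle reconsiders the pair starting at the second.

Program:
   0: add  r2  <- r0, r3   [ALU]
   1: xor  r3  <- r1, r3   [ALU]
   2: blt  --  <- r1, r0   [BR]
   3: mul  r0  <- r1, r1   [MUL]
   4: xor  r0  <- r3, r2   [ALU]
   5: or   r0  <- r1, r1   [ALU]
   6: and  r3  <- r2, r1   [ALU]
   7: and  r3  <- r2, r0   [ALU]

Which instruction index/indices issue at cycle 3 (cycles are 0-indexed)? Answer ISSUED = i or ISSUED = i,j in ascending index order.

ISSUED = 4

[0] i0+i1  add.ALU;xor.ALU  -- pair
[1] i2  blt.BR  -- no-port BR/MUL
[2] i3  mul.MUL  -- WAW r0
[3] i4  xor.ALU  -- WAW r0
[4] i5+i6  or.ALU;and.ALU  -- pair
[5] i7  and.ALU  -- tail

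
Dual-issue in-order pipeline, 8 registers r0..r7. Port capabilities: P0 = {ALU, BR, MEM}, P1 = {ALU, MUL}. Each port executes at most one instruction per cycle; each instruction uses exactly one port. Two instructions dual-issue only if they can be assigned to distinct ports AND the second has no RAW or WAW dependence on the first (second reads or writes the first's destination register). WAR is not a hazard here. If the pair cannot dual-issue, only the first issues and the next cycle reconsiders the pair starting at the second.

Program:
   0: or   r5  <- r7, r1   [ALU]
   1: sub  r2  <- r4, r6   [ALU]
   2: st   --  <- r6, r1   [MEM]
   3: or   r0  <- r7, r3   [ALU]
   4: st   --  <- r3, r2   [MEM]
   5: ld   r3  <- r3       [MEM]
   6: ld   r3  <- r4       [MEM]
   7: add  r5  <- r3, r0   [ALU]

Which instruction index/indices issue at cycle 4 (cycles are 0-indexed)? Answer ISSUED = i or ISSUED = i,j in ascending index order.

t=0 i0+i1:or.ALU/sub.ALU ; pair
t=1 i2+i3:st.MEM/or.ALU ; pair
t=2 i4:st.MEM ; no-port MEM/MEM
t=3 i5:ld.MEM ; no-port MEM/MEM
t=4 i6:ld.MEM ; RAW r3
t=5 i7:add.ALU ; tail

ISSUED = 6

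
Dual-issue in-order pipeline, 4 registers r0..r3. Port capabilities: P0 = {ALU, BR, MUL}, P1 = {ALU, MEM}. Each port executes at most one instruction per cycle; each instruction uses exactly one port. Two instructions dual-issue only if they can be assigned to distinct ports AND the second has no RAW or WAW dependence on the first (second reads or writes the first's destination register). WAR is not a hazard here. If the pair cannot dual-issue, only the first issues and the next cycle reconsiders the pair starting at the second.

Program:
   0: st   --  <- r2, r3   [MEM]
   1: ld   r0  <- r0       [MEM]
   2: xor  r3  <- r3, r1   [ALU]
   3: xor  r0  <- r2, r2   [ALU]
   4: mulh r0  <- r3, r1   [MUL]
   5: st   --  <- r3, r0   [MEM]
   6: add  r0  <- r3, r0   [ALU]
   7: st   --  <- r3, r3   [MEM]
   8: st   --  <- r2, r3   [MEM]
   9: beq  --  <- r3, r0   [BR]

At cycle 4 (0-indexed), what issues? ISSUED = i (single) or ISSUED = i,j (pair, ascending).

ISSUED = 5,6

[0] i0  st  -- no-port MEM/MEM
[1] i1+i2  ld;xor  -- dual
[2] i3  xor  -- WAW r0
[3] i4  mulh  -- RAW r0
[4] i5+i6  st;add  -- dual
[5] i7  st  -- no-port MEM/MEM
[6] i8+i9  st;beq  -- dual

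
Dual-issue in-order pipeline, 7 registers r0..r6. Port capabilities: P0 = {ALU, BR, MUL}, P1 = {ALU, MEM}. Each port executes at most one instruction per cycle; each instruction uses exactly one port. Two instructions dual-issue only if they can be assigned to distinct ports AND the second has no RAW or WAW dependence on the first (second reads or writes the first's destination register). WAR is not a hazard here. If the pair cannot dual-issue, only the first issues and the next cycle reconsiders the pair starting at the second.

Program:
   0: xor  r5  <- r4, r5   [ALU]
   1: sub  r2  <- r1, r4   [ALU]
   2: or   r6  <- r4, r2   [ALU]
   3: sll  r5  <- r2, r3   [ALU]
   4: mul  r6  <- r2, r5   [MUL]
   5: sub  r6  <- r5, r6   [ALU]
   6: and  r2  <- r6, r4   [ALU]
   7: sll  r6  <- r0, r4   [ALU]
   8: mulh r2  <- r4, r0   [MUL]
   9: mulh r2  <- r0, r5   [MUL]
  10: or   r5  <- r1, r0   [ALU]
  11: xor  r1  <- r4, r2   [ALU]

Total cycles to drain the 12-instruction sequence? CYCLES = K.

#0 head=0: xor.ALU sub.ALU i0,i1 dual
#1 head=2: or.ALU sll.ALU i2,i3 dual
#2 head=4: mul.MUL i4 RAW+WAW r6
#3 head=5: sub.ALU i5 RAW r6
#4 head=6: and.ALU sll.ALU i6,i7 dual
#5 head=8: mulh.MUL i8 no-port MUL/MUL
#6 head=9: mulh.MUL or.ALU i9,i10 dual
#7 head=11: xor.ALU i11 tail

CYCLES = 8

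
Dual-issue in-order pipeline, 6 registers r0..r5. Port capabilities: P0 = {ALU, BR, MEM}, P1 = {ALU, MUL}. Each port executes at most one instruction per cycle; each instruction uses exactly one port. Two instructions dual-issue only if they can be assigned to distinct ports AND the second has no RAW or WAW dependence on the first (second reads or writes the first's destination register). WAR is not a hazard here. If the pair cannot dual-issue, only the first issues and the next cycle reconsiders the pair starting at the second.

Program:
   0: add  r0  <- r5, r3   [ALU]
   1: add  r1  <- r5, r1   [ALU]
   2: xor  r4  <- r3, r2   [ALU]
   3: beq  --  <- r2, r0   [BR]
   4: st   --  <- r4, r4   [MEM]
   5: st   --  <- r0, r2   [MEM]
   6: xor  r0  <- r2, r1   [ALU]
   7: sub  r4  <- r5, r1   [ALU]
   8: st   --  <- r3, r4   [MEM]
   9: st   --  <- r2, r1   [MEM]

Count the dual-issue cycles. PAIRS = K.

PAIRS = 3

c0: i0&i1 add/add  2-wide
c1: i2&i3 xor/beq  2-wide
c2: i4 st  no-port MEM/MEM
c3: i5&i6 st/xor  2-wide
c4: i7 sub  RAW r4
c5: i8 st  no-port MEM/MEM
c6: i9 st  tail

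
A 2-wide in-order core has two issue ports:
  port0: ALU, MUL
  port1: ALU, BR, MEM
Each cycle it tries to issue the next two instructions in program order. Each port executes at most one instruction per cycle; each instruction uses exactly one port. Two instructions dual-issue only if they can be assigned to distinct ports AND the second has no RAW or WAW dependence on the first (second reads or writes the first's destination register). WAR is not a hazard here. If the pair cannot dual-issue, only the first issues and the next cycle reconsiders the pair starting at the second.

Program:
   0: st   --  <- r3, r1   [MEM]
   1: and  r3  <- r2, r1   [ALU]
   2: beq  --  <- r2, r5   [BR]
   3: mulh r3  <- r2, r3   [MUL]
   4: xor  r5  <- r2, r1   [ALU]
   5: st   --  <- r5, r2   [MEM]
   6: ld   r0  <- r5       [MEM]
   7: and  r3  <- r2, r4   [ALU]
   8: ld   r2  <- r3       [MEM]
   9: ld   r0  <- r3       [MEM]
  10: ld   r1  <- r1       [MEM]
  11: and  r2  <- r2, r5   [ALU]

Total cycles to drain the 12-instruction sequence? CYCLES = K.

CYCLES = 8

[0] i0,i1  st.MEM+and.ALU  -- pair
[1] i2,i3  beq.BR+mulh.MUL  -- pair
[2] i4  xor.ALU  -- RAW r5
[3] i5  st.MEM  -- no-port MEM/MEM
[4] i6,i7  ld.MEM+and.ALU  -- pair
[5] i8  ld.MEM  -- no-port MEM/MEM
[6] i9  ld.MEM  -- no-port MEM/MEM
[7] i10,i11  ld.MEM+and.ALU  -- pair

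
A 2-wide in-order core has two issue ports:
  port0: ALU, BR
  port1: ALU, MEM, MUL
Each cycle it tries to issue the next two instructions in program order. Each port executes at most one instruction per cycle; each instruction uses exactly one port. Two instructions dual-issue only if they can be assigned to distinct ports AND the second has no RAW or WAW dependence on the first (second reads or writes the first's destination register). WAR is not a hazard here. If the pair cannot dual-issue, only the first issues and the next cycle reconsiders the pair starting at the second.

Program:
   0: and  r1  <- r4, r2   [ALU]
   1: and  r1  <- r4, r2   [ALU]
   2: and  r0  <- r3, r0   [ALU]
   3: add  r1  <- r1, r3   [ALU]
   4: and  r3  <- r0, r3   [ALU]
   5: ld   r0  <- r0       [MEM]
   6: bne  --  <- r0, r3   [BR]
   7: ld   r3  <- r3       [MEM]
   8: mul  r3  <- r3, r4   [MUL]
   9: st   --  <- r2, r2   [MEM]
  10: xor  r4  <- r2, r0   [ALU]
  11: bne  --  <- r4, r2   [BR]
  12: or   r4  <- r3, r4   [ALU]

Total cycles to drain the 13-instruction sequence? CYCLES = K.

CYCLES = 8

c0: i0 and  WAW r1
c1: i1+i2 and/and  2-wide
c2: i3+i4 add/and  2-wide
c3: i5 ld  RAW r0
c4: i6+i7 bne/ld  2-wide
c5: i8 mul  no-port MUL/MEM
c6: i9+i10 st/xor  2-wide
c7: i11+i12 bne/or  2-wide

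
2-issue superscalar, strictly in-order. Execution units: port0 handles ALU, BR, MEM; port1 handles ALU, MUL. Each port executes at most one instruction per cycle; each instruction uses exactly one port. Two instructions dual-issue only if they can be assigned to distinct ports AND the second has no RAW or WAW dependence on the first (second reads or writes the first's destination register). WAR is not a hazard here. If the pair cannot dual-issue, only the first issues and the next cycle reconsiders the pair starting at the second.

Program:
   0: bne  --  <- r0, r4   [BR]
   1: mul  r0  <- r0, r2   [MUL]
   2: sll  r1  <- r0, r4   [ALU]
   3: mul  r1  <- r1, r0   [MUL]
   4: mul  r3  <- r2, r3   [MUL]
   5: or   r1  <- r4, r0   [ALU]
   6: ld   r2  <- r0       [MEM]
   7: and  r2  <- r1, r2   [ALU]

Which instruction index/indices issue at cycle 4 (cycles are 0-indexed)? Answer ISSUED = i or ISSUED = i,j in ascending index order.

ISSUED = 6

c0: i0+i1 bne.BR mul.MUL  dual
c1: i2 sll.ALU  RAW+WAW r1
c2: i3 mul.MUL  no-port MUL/MUL
c3: i4+i5 mul.MUL or.ALU  dual
c4: i6 ld.MEM  RAW+WAW r2
c5: i7 and.ALU  tail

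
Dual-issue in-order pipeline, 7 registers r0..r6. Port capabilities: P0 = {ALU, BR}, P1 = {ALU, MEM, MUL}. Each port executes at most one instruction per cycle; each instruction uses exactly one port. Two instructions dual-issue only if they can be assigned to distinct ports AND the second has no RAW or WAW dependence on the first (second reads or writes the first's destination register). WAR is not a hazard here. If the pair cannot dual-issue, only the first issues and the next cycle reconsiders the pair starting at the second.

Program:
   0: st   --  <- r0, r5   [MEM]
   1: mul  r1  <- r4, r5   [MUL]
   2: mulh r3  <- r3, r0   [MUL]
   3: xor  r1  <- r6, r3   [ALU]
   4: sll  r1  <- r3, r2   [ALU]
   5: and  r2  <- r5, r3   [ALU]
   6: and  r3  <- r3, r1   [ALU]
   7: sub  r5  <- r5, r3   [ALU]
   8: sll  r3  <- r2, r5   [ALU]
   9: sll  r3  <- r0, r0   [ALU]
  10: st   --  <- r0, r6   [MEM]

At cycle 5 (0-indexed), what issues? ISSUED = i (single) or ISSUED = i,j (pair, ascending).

0. st.MEM @i0  | no-port MEM/MUL
1. mul.MUL @i1  | no-port MUL/MUL
2. mulh.MUL @i2  | RAW r3
3. xor.ALU @i3  | WAW r1
4. sll.ALU+and.ALU @i4,i5  | 2-wide
5. and.ALU @i6  | RAW r3
6. sub.ALU @i7  | RAW r5
7. sll.ALU @i8  | WAW r3
8. sll.ALU+st.MEM @i9,i10  | 2-wide

ISSUED = 6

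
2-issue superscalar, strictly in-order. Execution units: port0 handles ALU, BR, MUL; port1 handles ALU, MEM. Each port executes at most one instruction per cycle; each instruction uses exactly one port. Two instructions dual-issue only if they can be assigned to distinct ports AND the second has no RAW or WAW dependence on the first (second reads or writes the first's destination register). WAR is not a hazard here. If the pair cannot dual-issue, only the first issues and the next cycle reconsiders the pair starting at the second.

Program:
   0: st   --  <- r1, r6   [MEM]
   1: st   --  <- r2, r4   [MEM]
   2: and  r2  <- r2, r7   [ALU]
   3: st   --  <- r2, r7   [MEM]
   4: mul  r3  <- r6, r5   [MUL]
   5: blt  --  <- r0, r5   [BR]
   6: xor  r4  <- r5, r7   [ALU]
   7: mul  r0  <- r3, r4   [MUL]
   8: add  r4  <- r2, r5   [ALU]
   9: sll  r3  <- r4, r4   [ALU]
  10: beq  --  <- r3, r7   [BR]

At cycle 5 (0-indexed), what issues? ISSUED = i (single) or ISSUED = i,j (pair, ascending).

ISSUED = 9

c0: i0 st  no-port MEM/MEM
c1: i1,i2 st;and  dual
c2: i3,i4 st;mul  dual
c3: i5,i6 blt;xor  dual
c4: i7,i8 mul;add  dual
c5: i9 sll  RAW r3
c6: i10 beq  tail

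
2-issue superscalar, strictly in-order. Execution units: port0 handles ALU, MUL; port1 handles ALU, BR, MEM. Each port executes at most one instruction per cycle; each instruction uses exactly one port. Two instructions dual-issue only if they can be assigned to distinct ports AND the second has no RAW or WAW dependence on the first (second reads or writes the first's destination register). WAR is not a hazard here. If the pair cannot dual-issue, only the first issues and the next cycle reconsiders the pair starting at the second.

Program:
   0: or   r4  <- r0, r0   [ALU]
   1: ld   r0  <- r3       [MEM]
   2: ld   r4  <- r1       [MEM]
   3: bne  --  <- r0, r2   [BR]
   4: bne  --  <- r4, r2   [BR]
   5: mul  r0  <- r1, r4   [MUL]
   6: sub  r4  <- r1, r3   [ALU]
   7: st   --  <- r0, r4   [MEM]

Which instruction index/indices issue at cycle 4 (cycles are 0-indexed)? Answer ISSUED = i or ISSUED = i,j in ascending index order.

ISSUED = 6

0. or ld @i0&i1  | pair
1. ld @i2  | no-port MEM/BR
2. bne @i3  | no-port BR/BR
3. bne mul @i4&i5  | pair
4. sub @i6  | RAW r4
5. st @i7  | tail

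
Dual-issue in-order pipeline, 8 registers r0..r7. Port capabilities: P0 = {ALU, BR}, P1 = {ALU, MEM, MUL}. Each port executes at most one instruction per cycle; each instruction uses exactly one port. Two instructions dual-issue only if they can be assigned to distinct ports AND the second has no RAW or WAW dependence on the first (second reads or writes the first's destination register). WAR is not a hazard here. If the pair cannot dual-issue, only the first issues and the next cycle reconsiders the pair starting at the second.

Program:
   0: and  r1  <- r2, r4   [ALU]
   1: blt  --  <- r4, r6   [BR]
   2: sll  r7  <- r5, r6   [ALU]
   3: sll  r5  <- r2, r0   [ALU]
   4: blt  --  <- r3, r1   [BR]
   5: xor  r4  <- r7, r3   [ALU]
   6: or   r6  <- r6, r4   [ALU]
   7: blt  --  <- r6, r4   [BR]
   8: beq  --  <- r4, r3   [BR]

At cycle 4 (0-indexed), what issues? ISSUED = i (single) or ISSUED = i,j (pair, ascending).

ISSUED = 7

#0 head=0: and+blt i0&i1 pair
#1 head=2: sll+sll i2&i3 pair
#2 head=4: blt+xor i4&i5 pair
#3 head=6: or i6 RAW r6
#4 head=7: blt i7 no-port BR/BR
#5 head=8: beq i8 tail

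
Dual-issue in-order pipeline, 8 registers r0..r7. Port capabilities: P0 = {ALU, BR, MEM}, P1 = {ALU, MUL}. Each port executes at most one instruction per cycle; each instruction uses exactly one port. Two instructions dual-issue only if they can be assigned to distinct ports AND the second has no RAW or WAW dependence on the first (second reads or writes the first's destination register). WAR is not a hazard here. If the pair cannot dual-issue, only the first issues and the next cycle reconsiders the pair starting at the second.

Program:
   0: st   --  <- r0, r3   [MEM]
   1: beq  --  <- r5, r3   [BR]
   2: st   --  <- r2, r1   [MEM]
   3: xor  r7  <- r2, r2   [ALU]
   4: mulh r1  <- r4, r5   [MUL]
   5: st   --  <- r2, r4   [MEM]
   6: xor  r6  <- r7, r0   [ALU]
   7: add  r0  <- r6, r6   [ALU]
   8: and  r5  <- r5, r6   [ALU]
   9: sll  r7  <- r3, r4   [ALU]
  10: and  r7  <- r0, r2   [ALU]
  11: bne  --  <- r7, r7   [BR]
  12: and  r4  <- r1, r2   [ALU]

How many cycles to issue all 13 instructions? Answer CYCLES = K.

CYCLES = 9

[0] i0  st.MEM  -- no-port MEM/BR
[1] i1  beq.BR  -- no-port BR/MEM
[2] i2/i3  st.MEM xor.ALU  -- dual
[3] i4/i5  mulh.MUL st.MEM  -- dual
[4] i6  xor.ALU  -- RAW r6
[5] i7/i8  add.ALU and.ALU  -- dual
[6] i9  sll.ALU  -- WAW r7
[7] i10  and.ALU  -- RAW r7
[8] i11/i12  bne.BR and.ALU  -- dual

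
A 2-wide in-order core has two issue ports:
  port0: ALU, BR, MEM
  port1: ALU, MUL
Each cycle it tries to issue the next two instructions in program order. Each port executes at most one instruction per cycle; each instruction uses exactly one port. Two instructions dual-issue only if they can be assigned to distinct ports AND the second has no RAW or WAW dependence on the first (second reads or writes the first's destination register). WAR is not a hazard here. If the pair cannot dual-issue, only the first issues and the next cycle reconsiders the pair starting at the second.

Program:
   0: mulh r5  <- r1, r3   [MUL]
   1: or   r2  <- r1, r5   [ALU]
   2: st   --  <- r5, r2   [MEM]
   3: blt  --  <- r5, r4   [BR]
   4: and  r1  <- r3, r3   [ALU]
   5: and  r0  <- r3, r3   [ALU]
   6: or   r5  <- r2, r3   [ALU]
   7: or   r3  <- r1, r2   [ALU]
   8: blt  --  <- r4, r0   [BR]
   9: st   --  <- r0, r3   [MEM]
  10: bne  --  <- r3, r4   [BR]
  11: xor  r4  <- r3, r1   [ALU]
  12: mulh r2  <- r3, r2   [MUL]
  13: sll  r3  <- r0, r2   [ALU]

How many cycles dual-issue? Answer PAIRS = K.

[0] i0  mulh  -- RAW r5
[1] i1  or  -- RAW r2
[2] i2  st  -- no-port MEM/BR
[3] i3/i4  blt/and  -- 2-wide
[4] i5/i6  and/or  -- 2-wide
[5] i7/i8  or/blt  -- 2-wide
[6] i9  st  -- no-port MEM/BR
[7] i10/i11  bne/xor  -- 2-wide
[8] i12  mulh  -- RAW r2
[9] i13  sll  -- tail

PAIRS = 4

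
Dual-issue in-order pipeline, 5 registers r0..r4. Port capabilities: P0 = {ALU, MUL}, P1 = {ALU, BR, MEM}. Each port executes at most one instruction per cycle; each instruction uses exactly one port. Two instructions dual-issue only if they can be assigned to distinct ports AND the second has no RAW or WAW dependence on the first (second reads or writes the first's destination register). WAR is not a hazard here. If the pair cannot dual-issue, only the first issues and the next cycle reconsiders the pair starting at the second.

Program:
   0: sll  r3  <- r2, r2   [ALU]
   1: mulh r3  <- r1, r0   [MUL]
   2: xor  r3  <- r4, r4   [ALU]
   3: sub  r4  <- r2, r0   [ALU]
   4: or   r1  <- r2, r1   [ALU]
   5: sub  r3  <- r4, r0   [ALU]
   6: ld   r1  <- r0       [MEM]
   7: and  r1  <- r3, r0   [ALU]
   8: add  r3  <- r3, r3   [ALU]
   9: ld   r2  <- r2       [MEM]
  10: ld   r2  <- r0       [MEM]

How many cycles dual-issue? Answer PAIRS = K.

  cy0 -> i0 (sll) WAW r3
  cy1 -> i1 (mulh) WAW r3
  cy2 -> i2,i3 (xor/sub) dual
  cy3 -> i4,i5 (or/sub) dual
  cy4 -> i6 (ld) WAW r1
  cy5 -> i7,i8 (and/add) dual
  cy6 -> i9 (ld) no-port MEM/MEM
  cy7 -> i10 (ld) tail

PAIRS = 3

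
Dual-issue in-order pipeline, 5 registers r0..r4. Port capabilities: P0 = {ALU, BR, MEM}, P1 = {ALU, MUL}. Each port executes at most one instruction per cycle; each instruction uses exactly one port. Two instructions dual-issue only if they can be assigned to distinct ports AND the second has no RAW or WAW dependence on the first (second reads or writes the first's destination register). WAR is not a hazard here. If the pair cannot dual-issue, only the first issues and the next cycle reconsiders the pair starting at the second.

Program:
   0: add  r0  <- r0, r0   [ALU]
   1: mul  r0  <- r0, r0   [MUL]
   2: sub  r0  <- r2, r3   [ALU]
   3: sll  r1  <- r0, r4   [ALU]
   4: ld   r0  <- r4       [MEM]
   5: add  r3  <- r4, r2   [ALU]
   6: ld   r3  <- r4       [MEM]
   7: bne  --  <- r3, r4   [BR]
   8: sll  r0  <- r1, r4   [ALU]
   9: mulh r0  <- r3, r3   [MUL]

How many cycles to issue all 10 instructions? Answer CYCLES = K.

  cy0 -> i0 (add) RAW+WAW r0
  cy1 -> i1 (mul) WAW r0
  cy2 -> i2 (sub) RAW r0
  cy3 -> i3+i4 (sll ld) pair
  cy4 -> i5 (add) WAW r3
  cy5 -> i6 (ld) no-port MEM/BR
  cy6 -> i7+i8 (bne sll) pair
  cy7 -> i9 (mulh) tail

CYCLES = 8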